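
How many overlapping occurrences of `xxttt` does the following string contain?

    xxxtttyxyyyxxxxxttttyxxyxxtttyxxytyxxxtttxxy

Sliding a length-5 window over the 44 characters (40 positions):
  position 2–6: xxttt
  position 15–19: xxttt
  position 25–29: xxttt
  position 37–41: xxttt

4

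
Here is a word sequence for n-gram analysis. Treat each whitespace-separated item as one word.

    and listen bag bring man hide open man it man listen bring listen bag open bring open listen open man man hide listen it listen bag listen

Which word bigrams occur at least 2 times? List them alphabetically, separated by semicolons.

Bigram counts meeting the condition (at least 2 times):
  listen bag: 3
  man hide: 2
  open man: 2

listen bag; man hide; open man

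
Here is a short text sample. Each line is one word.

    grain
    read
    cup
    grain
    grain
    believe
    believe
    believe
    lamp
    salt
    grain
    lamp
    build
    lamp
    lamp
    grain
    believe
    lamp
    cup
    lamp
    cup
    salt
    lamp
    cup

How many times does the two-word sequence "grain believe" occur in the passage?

2

Scanning the 23 overlapping bigram windows for "grain believe":
  position 5–6: grain believe
  position 16–17: grain believe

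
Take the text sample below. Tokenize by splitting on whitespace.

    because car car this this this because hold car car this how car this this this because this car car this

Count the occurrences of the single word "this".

Scanning the 21 tokens for "this":
  position 4: this
  position 5: this
  position 6: this
  position 11: this
  position 14: this
  position 15: this
  position 16: this
  position 18: this
  position 21: this

9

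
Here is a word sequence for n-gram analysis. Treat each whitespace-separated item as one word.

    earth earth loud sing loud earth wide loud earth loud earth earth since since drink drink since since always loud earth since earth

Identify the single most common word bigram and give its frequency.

Bigram frequencies (highest first):
  loud earth: 4
  earth earth: 2
  earth loud: 2
  earth since: 2
  since since: 2
  loud sing: 1
  … (9 more, each ≤ 1)

"loud earth", 4 times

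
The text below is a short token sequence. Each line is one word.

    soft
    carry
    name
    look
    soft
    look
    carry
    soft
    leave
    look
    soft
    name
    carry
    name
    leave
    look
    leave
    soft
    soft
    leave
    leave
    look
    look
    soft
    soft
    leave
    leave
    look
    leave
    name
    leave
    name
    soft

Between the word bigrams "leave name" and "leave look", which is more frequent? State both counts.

"leave name": 2 occurrences
"leave look": 4 occurrences

"leave look" (4 vs 2)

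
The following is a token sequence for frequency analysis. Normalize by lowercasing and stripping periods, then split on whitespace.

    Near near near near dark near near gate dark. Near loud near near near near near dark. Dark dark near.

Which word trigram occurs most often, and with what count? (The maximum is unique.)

"near near near", 5 times

Trigram frequencies (highest first):
  near near near: 5
  near near dark: 2
  near dark near: 1
  dark near near: 1
  near near gate: 1
  near gate dark: 1
  … (7 more, each ≤ 1)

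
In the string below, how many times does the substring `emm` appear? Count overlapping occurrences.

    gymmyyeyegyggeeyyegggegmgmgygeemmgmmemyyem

1

Sliding a length-3 window over the 42 characters (40 positions):
  position 31–33: emm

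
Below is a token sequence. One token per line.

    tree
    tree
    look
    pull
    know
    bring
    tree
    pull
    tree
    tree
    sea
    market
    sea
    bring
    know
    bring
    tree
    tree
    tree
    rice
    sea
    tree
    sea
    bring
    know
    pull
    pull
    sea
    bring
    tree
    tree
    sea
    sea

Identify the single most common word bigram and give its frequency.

"tree tree", 5 times

Bigram frequencies (highest first):
  tree tree: 5
  bring tree: 3
  tree sea: 3
  sea bring: 3
  know bring: 2
  bring know: 2
  … (14 more, each ≤ 1)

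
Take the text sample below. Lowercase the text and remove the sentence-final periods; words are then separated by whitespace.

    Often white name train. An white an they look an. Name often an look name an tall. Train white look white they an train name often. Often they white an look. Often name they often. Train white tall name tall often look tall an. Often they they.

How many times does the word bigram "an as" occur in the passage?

Scanning the 46 overlapping bigram windows for "an as":
  (none found)

0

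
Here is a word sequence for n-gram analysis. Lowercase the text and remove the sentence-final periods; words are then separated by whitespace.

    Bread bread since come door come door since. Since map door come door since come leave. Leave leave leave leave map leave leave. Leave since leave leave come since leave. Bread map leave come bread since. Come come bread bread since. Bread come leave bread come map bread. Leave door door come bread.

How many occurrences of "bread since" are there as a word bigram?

Scanning the 52 overlapping bigram windows for "bread since":
  position 2–3: bread since
  position 35–36: bread since
  position 40–41: bread since

3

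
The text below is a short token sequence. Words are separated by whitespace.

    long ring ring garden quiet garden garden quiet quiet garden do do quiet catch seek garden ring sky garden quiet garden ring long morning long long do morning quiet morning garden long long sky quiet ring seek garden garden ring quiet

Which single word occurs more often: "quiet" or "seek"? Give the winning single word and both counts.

"quiet": 8 occurrences
"seek": 2 occurrences

"quiet" (8 vs 2)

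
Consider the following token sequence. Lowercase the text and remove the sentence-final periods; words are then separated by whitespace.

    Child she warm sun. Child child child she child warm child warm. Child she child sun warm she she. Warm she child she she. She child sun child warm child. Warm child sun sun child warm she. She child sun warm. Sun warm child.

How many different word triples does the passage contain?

31

44 tokens → 42 trigram windows in total.
Repeated trigrams (each contributes count−1 duplicates):
  child warm child: 4
  she child sun: 3
  child she child: 2
  child sun warm: 2
  she she child: 2
  sun child warm: 2
  warm child warm: 2
  warm she she: 2
11 duplicate windows → 42 − 11 = 31 distinct.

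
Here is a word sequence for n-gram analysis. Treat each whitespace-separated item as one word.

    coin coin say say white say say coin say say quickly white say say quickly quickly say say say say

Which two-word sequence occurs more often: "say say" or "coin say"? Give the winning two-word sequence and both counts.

"say say": 7 occurrences
"coin say": 2 occurrences

"say say" (7 vs 2)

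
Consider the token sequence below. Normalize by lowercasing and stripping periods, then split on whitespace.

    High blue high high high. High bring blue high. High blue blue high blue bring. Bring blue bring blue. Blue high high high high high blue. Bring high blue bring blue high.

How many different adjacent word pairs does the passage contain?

32 tokens → 31 bigram windows in total.
Repeated bigrams (each contributes count−1 duplicates):
  high high: 8
  blue high: 5
  high blue: 5
  blue bring: 4
  bring blue: 4
  blue blue: 2
22 duplicate windows → 31 − 22 = 9 distinct.

9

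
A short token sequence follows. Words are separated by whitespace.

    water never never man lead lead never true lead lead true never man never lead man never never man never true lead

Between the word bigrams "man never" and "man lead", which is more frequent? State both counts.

"man never": 3 occurrences
"man lead": 1 occurrence

"man never" (3 vs 1)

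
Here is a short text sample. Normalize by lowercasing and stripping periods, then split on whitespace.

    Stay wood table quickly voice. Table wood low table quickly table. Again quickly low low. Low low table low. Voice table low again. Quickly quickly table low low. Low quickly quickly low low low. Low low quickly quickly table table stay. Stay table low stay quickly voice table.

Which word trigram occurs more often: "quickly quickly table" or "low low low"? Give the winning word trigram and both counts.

"quickly quickly table": 2 occurrences
"low low low": 6 occurrences

"low low low" (6 vs 2)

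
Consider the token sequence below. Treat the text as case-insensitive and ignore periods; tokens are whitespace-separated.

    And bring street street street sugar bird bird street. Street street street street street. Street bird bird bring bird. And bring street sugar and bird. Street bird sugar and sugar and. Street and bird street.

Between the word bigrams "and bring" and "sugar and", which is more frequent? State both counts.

"and bring": 2 occurrences
"sugar and": 3 occurrences

"sugar and" (3 vs 2)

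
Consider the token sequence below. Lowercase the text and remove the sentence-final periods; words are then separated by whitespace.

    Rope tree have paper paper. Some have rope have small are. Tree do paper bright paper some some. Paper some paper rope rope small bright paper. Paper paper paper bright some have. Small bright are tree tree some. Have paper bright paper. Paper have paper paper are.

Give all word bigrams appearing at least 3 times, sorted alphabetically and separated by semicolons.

Bigram counts meeting the condition (at least 3 times):
  bright paper: 3
  have paper: 3
  paper bright: 3
  paper paper: 6
  paper some: 3
  some have: 3

bright paper; have paper; paper bright; paper paper; paper some; some have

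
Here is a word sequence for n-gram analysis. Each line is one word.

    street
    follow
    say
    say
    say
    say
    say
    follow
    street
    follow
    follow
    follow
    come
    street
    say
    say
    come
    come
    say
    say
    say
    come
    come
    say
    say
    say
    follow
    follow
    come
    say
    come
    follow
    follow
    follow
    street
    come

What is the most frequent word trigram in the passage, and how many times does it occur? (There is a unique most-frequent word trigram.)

Trigram frequencies (highest first):
  say say say: 5
  say say follow: 2
  follow follow follow: 2
  follow follow come: 2
  say say come: 2
  say come come: 2
  … (17 more, each ≤ 2)

"say say say", 5 times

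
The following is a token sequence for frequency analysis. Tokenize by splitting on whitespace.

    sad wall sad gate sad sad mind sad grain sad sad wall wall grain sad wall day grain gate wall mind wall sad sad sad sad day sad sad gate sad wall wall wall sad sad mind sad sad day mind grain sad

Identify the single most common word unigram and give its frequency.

"sad", 20 times

Unigram frequencies (highest first):
  sad: 20
  wall: 9
  mind: 4
  grain: 4
  gate: 3
  day: 3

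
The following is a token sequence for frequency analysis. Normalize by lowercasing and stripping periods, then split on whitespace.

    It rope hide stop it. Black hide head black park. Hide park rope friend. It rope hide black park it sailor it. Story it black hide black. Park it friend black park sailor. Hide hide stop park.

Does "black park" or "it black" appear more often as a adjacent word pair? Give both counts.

"black park": 4 occurrences
"it black": 2 occurrences

"black park" (4 vs 2)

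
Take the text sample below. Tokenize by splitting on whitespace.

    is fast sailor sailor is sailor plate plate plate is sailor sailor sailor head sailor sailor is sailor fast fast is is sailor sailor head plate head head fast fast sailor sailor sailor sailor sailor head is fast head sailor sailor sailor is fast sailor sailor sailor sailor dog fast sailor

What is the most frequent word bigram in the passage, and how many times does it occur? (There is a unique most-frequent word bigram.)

"sailor sailor", 14 times

Bigram frequencies (highest first):
  sailor sailor: 14
  fast sailor: 4
  is sailor: 4
  is fast: 3
  sailor is: 3
  sailor head: 3
  … (16 more, each ≤ 2)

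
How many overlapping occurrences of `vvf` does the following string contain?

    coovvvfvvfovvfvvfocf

Sliding a length-3 window over the 20 characters (18 positions):
  position 5–7: vvf
  position 8–10: vvf
  position 12–14: vvf
  position 15–17: vvf

4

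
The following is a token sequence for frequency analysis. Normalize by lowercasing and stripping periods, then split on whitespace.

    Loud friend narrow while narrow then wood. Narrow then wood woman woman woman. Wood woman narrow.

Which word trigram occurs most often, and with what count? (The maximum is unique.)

Trigram frequencies (highest first):
  narrow then wood: 2
  loud friend narrow: 1
  friend narrow while: 1
  narrow while narrow: 1
  while narrow then: 1
  then wood narrow: 1
  … (7 more, each ≤ 1)

"narrow then wood", 2 times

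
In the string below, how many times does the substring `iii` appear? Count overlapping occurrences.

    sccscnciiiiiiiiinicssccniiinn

Sliding a length-3 window over the 29 characters (27 positions):
  position 8–10: iii
  position 9–11: iii
  position 10–12: iii
  position 11–13: iii
  position 12–14: iii
  position 13–15: iii
  position 14–16: iii
  position 25–27: iii

8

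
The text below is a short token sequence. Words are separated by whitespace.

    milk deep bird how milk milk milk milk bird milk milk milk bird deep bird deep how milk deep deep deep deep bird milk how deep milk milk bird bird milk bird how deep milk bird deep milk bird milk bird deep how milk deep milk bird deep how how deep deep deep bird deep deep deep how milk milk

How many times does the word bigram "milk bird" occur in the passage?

Scanning the 59 overlapping bigram windows for "milk bird":
  position 8–9: milk bird
  position 12–13: milk bird
  position 28–29: milk bird
  position 31–32: milk bird
  position 35–36: milk bird
  position 38–39: milk bird
  position 40–41: milk bird
  position 46–47: milk bird

8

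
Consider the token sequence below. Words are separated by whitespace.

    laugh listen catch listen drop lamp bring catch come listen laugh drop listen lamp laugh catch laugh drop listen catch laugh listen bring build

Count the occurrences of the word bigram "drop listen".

Scanning the 23 overlapping bigram windows for "drop listen":
  position 12–13: drop listen
  position 18–19: drop listen

2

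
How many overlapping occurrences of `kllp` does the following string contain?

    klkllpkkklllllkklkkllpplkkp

Sliding a length-4 window over the 27 characters (24 positions):
  position 3–6: kllp
  position 19–22: kllp

2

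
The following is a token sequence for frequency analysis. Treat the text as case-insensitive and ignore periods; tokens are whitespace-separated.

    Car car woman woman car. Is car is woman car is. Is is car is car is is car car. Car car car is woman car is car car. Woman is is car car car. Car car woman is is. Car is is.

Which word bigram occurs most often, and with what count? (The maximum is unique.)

Bigram frequencies (highest first):
  car car: 10
  car is: 8
  is car: 7
  is is: 6
  car woman: 3
  woman car: 3
  … (3 more, each ≤ 2)

"car car", 10 times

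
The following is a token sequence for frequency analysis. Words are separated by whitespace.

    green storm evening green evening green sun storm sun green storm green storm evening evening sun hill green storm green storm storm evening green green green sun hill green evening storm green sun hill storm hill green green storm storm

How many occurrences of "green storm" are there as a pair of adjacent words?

6

Scanning the 39 overlapping bigram windows for "green storm":
  position 1–2: green storm
  position 10–11: green storm
  position 12–13: green storm
  position 18–19: green storm
  position 20–21: green storm
  position 38–39: green storm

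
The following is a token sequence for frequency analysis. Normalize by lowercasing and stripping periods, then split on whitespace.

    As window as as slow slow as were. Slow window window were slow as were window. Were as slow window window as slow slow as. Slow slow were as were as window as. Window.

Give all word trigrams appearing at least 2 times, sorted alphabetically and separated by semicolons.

Trigram counts meeting the condition (at least 2 times):
  as slow slow: 3
  as window as: 2
  slow as were: 2
  slow slow as: 2
  slow window window: 2

as slow slow; as window as; slow as were; slow slow as; slow window window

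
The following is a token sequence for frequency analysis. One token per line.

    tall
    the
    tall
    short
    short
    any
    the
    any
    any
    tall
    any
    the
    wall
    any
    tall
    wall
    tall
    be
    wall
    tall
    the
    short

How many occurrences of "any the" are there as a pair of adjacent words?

2

Scanning the 21 overlapping bigram windows for "any the":
  position 6–7: any the
  position 11–12: any the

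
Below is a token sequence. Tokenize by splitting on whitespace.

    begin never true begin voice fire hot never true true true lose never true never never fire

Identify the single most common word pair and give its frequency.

"never true", 3 times

Bigram frequencies (highest first):
  never true: 3
  true true: 2
  begin never: 1
  true begin: 1
  begin voice: 1
  voice fire: 1
  … (7 more, each ≤ 1)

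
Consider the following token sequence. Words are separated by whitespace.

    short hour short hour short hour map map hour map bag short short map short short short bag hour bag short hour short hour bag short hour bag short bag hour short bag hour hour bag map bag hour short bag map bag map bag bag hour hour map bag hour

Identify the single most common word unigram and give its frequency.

Unigram frequencies (highest first):
  hour: 15
  short: 14
  bag: 14
  map: 8

"hour", 15 times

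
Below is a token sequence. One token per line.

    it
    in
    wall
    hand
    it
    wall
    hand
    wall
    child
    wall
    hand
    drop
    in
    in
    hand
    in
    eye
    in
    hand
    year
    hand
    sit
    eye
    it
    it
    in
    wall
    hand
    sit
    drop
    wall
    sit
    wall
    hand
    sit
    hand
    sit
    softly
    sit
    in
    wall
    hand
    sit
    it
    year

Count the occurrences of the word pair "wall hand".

Scanning the 44 overlapping bigram windows for "wall hand":
  position 3–4: wall hand
  position 6–7: wall hand
  position 10–11: wall hand
  position 27–28: wall hand
  position 33–34: wall hand
  position 41–42: wall hand

6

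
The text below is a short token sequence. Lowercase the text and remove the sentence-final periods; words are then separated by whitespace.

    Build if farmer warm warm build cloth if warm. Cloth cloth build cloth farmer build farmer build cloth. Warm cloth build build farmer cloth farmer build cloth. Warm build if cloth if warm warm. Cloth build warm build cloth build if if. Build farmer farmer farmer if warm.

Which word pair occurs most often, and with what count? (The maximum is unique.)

"build cloth", 5 times

Bigram frequencies (highest first):
  build cloth: 5
  cloth build: 4
  build if: 3
  warm build: 3
  if warm: 3
  warm cloth: 3
  … (17 more, each ≤ 3)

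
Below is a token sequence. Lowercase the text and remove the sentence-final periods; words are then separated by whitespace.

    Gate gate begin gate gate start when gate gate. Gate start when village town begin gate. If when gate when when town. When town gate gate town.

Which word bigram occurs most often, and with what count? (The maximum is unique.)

"gate gate", 5 times

Bigram frequencies (highest first):
  gate gate: 5
  begin gate: 2
  gate start: 2
  start when: 2
  when gate: 2
  when town: 2
  … (11 more, each ≤ 1)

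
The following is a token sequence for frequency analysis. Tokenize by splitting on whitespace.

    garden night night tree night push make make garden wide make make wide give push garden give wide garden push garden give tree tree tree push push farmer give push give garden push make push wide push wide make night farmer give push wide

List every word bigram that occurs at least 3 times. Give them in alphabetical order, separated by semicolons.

give push; push wide

Bigram counts meeting the condition (at least 3 times):
  give push: 3
  push wide: 3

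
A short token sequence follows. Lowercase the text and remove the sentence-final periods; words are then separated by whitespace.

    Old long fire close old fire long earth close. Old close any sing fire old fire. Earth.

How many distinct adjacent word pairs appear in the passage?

17 tokens → 16 bigram windows in total.
Repeated bigrams (each contributes count−1 duplicates):
  close old: 2
  old fire: 2
2 duplicate windows → 16 − 2 = 14 distinct.

14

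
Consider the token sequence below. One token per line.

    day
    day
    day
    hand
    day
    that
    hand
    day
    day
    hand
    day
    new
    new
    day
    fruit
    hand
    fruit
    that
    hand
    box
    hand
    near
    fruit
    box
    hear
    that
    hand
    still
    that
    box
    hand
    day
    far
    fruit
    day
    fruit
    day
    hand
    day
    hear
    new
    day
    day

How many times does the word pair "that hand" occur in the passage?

3

Scanning the 42 overlapping bigram windows for "that hand":
  position 6–7: that hand
  position 18–19: that hand
  position 26–27: that hand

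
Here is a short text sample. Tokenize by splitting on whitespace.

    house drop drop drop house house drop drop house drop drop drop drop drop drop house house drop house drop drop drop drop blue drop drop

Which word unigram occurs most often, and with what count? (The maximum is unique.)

"drop", 18 times

Unigram frequencies (highest first):
  drop: 18
  house: 7
  blue: 1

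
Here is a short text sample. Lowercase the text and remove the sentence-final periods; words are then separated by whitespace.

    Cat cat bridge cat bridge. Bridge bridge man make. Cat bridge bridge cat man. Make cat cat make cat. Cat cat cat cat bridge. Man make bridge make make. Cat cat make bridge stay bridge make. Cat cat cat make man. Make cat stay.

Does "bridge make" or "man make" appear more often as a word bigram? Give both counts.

"man make" (4 vs 2)

"bridge make": 2 occurrences
"man make": 4 occurrences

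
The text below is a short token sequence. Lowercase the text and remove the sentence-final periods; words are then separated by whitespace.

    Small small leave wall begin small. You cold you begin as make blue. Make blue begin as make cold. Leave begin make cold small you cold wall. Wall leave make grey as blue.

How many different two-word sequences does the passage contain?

33 tokens → 32 bigram windows in total.
Repeated bigrams (each contributes count−1 duplicates):
  as make: 2
  begin as: 2
  make blue: 2
  make cold: 2
  small you: 2
  you cold: 2
6 duplicate windows → 32 − 6 = 26 distinct.

26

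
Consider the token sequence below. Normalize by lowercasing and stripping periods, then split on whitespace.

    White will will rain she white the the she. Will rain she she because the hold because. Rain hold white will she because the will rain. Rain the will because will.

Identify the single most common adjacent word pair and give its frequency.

"will rain", 3 times

Bigram frequencies (highest first):
  will rain: 3
  white will: 2
  rain she: 2
  she because: 2
  because the: 2
  the will: 2
  … (17 more, each ≤ 1)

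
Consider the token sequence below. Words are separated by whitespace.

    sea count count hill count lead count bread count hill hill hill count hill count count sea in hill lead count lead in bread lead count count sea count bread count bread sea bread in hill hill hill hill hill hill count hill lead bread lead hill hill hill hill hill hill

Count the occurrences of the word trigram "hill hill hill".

9

Scanning the 50 overlapping trigram windows for "hill hill hill":
  position 10–12: hill hill hill
  position 36–38: hill hill hill
  position 37–39: hill hill hill
  position 38–40: hill hill hill
  position 39–41: hill hill hill
  position 47–49: hill hill hill
  position 48–50: hill hill hill
  position 49–51: hill hill hill
  position 50–52: hill hill hill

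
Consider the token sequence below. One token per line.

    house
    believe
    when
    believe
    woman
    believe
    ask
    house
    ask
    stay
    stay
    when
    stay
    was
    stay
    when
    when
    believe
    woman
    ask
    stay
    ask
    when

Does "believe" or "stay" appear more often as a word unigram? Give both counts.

"believe": 4 occurrences
"stay": 5 occurrences

"stay" (5 vs 4)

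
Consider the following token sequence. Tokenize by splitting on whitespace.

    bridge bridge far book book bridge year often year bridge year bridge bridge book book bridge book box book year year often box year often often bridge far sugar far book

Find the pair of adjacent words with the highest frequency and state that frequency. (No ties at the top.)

"year often", 3 times

Bigram frequencies (highest first):
  year often: 3
  bridge bridge: 2
  bridge far: 2
  far book: 2
  book book: 2
  book bridge: 2
  … (14 more, each ≤ 2)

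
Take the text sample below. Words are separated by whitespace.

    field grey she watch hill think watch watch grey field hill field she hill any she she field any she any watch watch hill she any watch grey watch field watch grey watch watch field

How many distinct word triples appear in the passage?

31

35 tokens → 33 trigram windows in total.
Repeated trigrams (each contributes count−1 duplicates):
  she any watch: 2
  watch grey watch: 2
2 duplicate windows → 33 − 2 = 31 distinct.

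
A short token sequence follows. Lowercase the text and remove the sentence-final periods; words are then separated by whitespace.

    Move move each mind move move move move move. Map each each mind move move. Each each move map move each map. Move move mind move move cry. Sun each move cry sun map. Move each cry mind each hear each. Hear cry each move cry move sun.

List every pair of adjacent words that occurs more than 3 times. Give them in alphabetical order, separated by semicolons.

move each; move move

Bigram counts meeting the condition (more than 3 times):
  move each: 4
  move move: 8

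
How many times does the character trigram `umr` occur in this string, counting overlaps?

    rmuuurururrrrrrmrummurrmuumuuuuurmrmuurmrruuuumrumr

Sliding a length-3 window over the 51 characters (49 positions):
  position 46–48: umr
  position 49–51: umr

2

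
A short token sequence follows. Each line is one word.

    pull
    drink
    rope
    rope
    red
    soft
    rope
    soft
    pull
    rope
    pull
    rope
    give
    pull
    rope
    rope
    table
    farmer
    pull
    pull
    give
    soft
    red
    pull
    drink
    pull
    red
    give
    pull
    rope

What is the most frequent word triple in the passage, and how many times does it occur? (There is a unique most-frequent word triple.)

"give pull rope", 2 times

Trigram frequencies (highest first):
  give pull rope: 2
  pull drink rope: 1
  drink rope rope: 1
  rope rope red: 1
  rope red soft: 1
  red soft rope: 1
  … (21 more, each ≤ 1)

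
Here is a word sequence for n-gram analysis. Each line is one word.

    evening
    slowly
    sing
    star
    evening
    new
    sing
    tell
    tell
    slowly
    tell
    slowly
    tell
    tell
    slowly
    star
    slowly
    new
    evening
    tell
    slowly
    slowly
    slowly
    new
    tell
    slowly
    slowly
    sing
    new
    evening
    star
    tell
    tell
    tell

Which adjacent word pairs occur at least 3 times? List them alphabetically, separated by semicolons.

slowly slowly; tell slowly; tell tell

Bigram counts meeting the condition (at least 3 times):
  slowly slowly: 3
  tell slowly: 5
  tell tell: 4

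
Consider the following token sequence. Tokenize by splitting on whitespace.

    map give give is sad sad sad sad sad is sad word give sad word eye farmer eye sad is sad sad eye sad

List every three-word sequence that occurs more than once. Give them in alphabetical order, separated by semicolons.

is sad sad; sad is sad; sad sad sad

Trigram counts meeting the condition (more than once):
  is sad sad: 2
  sad is sad: 2
  sad sad sad: 3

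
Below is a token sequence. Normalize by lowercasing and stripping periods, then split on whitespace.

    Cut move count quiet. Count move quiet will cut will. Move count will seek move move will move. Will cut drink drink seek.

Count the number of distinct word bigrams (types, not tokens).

18

23 tokens → 22 bigram windows in total.
Repeated bigrams (each contributes count−1 duplicates):
  move count: 2
  move will: 2
  will cut: 2
  will move: 2
4 duplicate windows → 22 − 4 = 18 distinct.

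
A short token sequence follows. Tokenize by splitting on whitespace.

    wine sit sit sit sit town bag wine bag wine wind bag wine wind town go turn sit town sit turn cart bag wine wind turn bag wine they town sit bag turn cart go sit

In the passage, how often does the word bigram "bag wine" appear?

5

Scanning the 35 overlapping bigram windows for "bag wine":
  position 7–8: bag wine
  position 9–10: bag wine
  position 12–13: bag wine
  position 23–24: bag wine
  position 27–28: bag wine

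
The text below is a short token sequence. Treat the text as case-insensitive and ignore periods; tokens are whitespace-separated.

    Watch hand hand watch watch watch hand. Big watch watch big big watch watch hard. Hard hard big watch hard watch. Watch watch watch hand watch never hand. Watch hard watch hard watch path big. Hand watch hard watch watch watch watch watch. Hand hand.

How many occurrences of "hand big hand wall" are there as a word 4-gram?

Scanning the 42 overlapping 4-gram windows for "hand big hand wall":
  (none found)

0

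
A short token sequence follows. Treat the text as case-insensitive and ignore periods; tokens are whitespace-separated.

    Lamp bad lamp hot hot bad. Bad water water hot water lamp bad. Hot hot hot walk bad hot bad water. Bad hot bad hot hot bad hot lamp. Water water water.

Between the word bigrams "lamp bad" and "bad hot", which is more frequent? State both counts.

"bad hot" (5 vs 2)

"lamp bad": 2 occurrences
"bad hot": 5 occurrences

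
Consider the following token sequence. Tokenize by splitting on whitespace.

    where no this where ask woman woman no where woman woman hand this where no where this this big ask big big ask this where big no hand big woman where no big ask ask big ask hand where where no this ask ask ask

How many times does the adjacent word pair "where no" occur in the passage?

4

Scanning the 44 overlapping bigram windows for "where no":
  position 1–2: where no
  position 14–15: where no
  position 31–32: where no
  position 40–41: where no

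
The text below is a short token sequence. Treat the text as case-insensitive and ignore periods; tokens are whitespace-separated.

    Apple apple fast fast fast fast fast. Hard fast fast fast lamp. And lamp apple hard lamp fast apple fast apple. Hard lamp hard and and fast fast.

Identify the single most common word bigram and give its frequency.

Bigram frequencies (highest first):
  fast fast: 7
  apple fast: 2
  apple hard: 2
  hard lamp: 2
  fast apple: 2
  apple apple: 1
  … (11 more, each ≤ 1)

"fast fast", 7 times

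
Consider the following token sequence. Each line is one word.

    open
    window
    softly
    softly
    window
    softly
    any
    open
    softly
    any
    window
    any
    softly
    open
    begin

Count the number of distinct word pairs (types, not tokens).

15 tokens → 14 bigram windows in total.
Repeated bigrams (each contributes count−1 duplicates):
  softly any: 2
  window softly: 2
2 duplicate windows → 14 − 2 = 12 distinct.

12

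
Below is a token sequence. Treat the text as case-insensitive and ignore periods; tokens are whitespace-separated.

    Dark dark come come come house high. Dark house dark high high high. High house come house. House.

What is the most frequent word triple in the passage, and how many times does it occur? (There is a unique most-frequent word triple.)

Trigram frequencies (highest first):
  high high high: 2
  dark dark come: 1
  dark come come: 1
  come come come: 1
  come come house: 1
  come house high: 1
  … (9 more, each ≤ 1)

"high high high", 2 times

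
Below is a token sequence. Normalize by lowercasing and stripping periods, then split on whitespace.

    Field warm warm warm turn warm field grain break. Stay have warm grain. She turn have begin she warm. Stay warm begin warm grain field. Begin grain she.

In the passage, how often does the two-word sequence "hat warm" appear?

Scanning the 27 overlapping bigram windows for "hat warm":
  (none found)

0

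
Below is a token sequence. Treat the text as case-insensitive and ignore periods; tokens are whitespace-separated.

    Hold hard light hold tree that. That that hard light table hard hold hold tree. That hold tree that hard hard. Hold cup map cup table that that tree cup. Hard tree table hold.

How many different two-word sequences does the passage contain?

24

34 tokens → 33 bigram windows in total.
Repeated bigrams (each contributes count−1 duplicates):
  hold tree: 3
  that that: 3
  tree that: 3
  hard hold: 2
  hard light: 2
  that hard: 2
9 duplicate windows → 33 − 9 = 24 distinct.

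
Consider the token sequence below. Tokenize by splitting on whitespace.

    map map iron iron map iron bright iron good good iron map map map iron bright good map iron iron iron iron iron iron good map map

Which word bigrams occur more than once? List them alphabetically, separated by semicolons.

good map; iron bright; iron good; iron iron; iron map; map iron; map map

Bigram counts meeting the condition (more than once):
  good map: 2
  iron bright: 2
  iron good: 2
  iron iron: 6
  iron map: 2
  map iron: 4
  map map: 4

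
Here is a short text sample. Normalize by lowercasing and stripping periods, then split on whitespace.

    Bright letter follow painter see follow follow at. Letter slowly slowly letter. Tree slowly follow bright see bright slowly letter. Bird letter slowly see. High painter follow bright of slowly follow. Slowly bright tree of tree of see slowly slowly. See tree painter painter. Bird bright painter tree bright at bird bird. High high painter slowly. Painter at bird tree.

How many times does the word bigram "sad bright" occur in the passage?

Scanning the 59 overlapping bigram windows for "sad bright":
  (none found)

0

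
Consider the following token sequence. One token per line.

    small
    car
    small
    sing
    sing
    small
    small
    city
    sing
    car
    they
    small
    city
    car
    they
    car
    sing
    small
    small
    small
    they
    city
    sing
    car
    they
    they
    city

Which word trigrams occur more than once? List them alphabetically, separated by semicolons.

Trigram counts meeting the condition (more than once):
  city sing car: 2
  sing car they: 2
  sing small small: 2

city sing car; sing car they; sing small small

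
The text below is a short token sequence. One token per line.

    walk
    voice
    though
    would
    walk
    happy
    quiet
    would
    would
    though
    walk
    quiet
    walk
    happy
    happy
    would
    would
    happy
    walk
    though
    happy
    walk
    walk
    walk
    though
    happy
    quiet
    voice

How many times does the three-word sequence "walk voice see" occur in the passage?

0

Scanning the 26 overlapping trigram windows for "walk voice see":
  (none found)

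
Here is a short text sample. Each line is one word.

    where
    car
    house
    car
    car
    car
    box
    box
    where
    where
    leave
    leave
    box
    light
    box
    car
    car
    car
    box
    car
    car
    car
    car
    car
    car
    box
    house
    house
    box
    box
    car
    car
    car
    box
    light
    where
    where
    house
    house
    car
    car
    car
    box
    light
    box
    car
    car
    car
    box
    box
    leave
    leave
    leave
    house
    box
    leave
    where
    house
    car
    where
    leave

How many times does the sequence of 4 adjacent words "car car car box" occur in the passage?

Scanning the 58 overlapping 4-gram windows for "car car car box":
  position 4–7: car car car box
  position 16–19: car car car box
  position 23–26: car car car box
  position 31–34: car car car box
  position 40–43: car car car box
  position 46–49: car car car box

6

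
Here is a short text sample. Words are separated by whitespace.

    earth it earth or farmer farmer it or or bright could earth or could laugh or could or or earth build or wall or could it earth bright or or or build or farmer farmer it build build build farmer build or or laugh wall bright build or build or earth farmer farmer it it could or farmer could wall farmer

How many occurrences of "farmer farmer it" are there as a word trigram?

3

Scanning the 59 overlapping trigram windows for "farmer farmer it":
  position 5–7: farmer farmer it
  position 34–36: farmer farmer it
  position 52–54: farmer farmer it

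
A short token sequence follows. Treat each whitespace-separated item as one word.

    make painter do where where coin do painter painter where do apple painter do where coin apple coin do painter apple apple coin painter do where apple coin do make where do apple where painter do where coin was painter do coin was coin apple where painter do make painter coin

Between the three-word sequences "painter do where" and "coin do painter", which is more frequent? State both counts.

"painter do where": 4 occurrences
"coin do painter": 2 occurrences

"painter do where" (4 vs 2)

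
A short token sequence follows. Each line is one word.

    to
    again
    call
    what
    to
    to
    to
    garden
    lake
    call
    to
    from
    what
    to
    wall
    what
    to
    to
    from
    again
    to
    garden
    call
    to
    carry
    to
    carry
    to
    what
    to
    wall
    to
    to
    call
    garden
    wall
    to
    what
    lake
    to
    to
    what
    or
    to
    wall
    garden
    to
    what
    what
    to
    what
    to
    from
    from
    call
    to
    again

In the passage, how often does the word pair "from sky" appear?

Scanning the 56 overlapping bigram windows for "from sky":
  (none found)

0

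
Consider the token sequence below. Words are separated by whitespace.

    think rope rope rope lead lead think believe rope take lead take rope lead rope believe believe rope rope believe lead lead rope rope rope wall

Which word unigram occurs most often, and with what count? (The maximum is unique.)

"rope", 11 times

Unigram frequencies (highest first):
  rope: 11
  lead: 6
  believe: 4
  think: 2
  take: 2
  wall: 1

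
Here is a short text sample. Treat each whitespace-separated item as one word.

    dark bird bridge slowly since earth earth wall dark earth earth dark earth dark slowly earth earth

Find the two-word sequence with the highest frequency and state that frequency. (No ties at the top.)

"earth earth", 3 times

Bigram frequencies (highest first):
  earth earth: 3
  dark earth: 2
  earth dark: 2
  dark bird: 1
  bird bridge: 1
  bridge slowly: 1
  … (6 more, each ≤ 1)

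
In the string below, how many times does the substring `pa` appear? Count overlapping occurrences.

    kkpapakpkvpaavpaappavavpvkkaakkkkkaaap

5

Sliding a length-2 window over the 38 characters (37 positions):
  position 3–4: pa
  position 5–6: pa
  position 11–12: pa
  position 15–16: pa
  position 19–20: pa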